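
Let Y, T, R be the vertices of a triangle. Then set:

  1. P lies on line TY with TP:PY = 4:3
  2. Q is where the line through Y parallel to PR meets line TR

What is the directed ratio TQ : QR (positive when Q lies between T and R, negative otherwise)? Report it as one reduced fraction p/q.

Set Y = (0, 0), T = (1, 0), R = (0, 1); any affine frame gives the same invariant.
1. P lies on line TY with TP:PY = 4:3 ⇒ P = (3/7, 0)
2. Q is where the line through Y parallel to PR meets line TR ⇒ Q = (-3/4, 7/4)
Q = T + t·(R−T) with t = 7/4, so TQ:QR = t:(1−t) = 7/4:-3/4

TQ:QR = -7/3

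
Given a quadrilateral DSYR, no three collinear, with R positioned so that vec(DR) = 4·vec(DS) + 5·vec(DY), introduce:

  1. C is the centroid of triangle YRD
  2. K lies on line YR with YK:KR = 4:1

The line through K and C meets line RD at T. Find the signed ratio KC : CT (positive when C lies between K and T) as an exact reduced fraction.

Choose coordinates D = (0, 0), S = (1, 0), Y = (0, 1), R = (4, 5).
1. C is the centroid of triangle YRD ⇒ C = (4/3, 2)
2. K lies on line YR with YK:KR = 4:1 ⇒ K = (16/5, 21/5)
line KC meets RD at T = (6, 15/2)
C = K + t·(T−K) with t = -2/3, so KC:CT = -2/3:5/3

KC:CT = -2/5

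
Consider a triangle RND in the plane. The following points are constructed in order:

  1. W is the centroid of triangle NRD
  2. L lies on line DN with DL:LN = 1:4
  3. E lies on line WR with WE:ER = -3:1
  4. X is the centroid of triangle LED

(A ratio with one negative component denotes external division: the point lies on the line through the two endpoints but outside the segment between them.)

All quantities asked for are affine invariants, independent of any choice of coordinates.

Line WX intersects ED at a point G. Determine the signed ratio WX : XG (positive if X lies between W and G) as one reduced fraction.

Work in coordinates with R = (0, 0), N = (1, 0), D = (0, 1).
1. W is the centroid of triangle NRD ⇒ W = (1/3, 1/3)
2. L lies on line DN with DL:LN = 1:4 ⇒ L = (1/5, 4/5)
3. E lies on line WR with WE:ER = -3:1 ⇒ E = (-1/6, -1/6)
4. X is the centroid of triangle LED ⇒ X = (1/90, 49/90)
line WX meets ED at G = (-13/222, 131/222)
X = W + t·(G−W) with t = 37/45, so WX:XG = 37/45:8/45

WX:XG = 37/8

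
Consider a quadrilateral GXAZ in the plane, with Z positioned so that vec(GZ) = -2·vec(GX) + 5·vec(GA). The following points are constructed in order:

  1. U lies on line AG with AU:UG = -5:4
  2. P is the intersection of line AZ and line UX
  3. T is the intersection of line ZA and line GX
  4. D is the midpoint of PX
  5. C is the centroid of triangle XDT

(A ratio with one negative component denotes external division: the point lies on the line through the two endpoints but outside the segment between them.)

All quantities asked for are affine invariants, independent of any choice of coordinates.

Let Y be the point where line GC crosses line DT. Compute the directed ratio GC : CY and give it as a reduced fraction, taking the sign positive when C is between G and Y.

Assign G = (0, 0), X = (1, 0), A = (0, 1), Z = (-2, 5) — the answer is frame-independent, so this choice is without loss of generality.
1. U lies on line AG with AU:UG = -5:4 ⇒ U = (0, -4)
2. P is the intersection of line AZ and line UX ⇒ P = (5/6, -2/3)
3. T is the intersection of line ZA and line GX ⇒ T = (1/2, 0)
4. D is the midpoint of PX ⇒ D = (11/12, -1/3)
5. C is the centroid of triangle XDT ⇒ C = (29/36, -1/9)
line GC meets DT at Y = (29/48, -1/12)
C = G + t·(Y−G) with t = 4/3, so GC:CY = 4/3:-1/3

GC:CY = -4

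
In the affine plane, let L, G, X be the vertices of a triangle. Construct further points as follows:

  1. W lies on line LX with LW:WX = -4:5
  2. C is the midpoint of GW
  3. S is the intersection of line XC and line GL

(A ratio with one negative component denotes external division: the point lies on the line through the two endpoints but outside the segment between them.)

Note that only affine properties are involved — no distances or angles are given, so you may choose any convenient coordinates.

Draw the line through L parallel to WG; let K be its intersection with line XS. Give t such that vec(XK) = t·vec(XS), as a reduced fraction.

t = 3/5

Choose coordinates L = (0, 0), G = (1, 0), X = (0, 1).
1. W lies on line LX with LW:WX = -4:5 ⇒ W = (0, -4)
2. C is the midpoint of GW ⇒ C = (1/2, -2)
3. S is the intersection of line XC and line GL ⇒ S = (1/6, 0)
through L parallel to WG: direction (1, 4); meets XS at K = (1/10, 2/5)
K = X + t·(S−X) with t = 3/5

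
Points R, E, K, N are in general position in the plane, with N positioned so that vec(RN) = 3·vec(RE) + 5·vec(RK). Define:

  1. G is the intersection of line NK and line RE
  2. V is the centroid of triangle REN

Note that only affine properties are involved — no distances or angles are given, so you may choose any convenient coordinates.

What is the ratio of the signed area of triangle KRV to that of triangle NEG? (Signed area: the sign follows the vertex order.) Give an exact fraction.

Choose coordinates R = (0, 0), E = (1, 0), K = (0, 1), N = (3, 5).
1. G is the intersection of line NK and line RE ⇒ G = (-3/4, 0)
2. V is the centroid of triangle REN ⇒ V = (4/3, 5/3)
2·[KRV] = 4/3, 2·[NEG] = -35/4
[KRV]:[NEG] = 4/3:-35/4 = -16/105

[KRV]:[NEG] = -16/105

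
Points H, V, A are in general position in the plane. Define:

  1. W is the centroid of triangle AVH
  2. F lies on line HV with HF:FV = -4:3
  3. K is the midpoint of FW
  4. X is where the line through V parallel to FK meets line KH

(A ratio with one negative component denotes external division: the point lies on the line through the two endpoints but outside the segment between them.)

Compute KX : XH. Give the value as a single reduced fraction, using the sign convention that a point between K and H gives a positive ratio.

KX:XH = 3

Work in coordinates with H = (0, 0), V = (1, 0), A = (0, 1).
1. W is the centroid of triangle AVH ⇒ W = (1/3, 1/3)
2. F lies on line HV with HF:FV = -4:3 ⇒ F = (4, 0)
3. K is the midpoint of FW ⇒ K = (13/6, 1/6)
4. X is where the line through V parallel to FK meets line KH ⇒ X = (13/24, 1/24)
X = K + t·(H−K) with t = 3/4, so KX:XH = t:(1−t) = 3/4:1/4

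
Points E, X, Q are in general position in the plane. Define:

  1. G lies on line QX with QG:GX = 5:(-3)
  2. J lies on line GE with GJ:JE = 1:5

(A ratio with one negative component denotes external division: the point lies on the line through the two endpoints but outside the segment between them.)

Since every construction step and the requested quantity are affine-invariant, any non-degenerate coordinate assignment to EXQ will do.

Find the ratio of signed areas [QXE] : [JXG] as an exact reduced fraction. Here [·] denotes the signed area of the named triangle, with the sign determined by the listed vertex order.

Work in coordinates with E = (0, 0), X = (1, 0), Q = (0, 1).
1. G lies on line QX with QG:GX = 5:(-3) ⇒ G = (5/2, -3/2)
2. J lies on line GE with GJ:JE = 1:5 ⇒ J = (25/12, -5/4)
2·[QXE] = -1, 2·[JXG] = -1/4
[QXE]:[JXG] = -1:-1/4 = 4

[QXE]:[JXG] = 4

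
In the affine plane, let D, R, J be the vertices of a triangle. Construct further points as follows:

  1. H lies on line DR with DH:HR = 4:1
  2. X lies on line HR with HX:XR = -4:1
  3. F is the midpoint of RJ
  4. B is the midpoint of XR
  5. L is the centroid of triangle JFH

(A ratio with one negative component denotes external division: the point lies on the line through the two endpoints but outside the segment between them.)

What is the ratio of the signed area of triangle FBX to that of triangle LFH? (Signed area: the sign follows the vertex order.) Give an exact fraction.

[FBX]:[LFH] = -1/2

Choose coordinates D = (0, 0), R = (1, 0), J = (0, 1).
1. H lies on line DR with DH:HR = 4:1 ⇒ H = (4/5, 0)
2. X lies on line HR with HX:XR = -4:1 ⇒ X = (16/15, 0)
3. F is the midpoint of RJ ⇒ F = (1/2, 1/2)
4. B is the midpoint of XR ⇒ B = (31/30, 0)
5. L is the centroid of triangle JFH ⇒ L = (13/30, 1/2)
2·[FBX] = 1/60, 2·[LFH] = -1/30
[FBX]:[LFH] = 1/60:-1/30 = -1/2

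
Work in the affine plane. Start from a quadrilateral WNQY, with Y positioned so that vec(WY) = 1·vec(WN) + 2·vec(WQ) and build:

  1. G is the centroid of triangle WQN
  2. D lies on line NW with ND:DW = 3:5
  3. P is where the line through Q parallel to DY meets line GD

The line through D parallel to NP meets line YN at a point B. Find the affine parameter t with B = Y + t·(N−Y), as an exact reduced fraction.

t = 323/284

Choose coordinates W = (0, 0), N = (1, 0), Q = (0, 1), Y = (1, 2).
1. G is the centroid of triangle WQN ⇒ G = (1/3, 1/3)
2. D lies on line NW with ND:DW = 3:5 ⇒ D = (5/8, 0)
3. P is where the line through Q parallel to DY meets line GD ⇒ P = (-3/68, 13/17)
through D parallel to NP: direction (-71/68, 13/17); meets YN at B = (1, -39/142)
B = Y + t·(N−Y) with t = 323/284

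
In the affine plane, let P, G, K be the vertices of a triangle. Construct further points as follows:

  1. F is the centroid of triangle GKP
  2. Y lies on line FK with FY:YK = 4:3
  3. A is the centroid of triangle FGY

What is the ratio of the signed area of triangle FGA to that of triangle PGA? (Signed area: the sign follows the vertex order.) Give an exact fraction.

Set P = (0, 0), G = (1, 0), K = (0, 1); any affine frame gives the same invariant.
1. F is the centroid of triangle GKP ⇒ F = (1/3, 1/3)
2. Y lies on line FK with FY:YK = 4:3 ⇒ Y = (1/7, 5/7)
3. A is the centroid of triangle FGY ⇒ A = (31/63, 22/63)
2·[FGA] = 4/63, 2·[PGA] = 22/63
[FGA]:[PGA] = 4/63:22/63 = 2/11

[FGA]:[PGA] = 2/11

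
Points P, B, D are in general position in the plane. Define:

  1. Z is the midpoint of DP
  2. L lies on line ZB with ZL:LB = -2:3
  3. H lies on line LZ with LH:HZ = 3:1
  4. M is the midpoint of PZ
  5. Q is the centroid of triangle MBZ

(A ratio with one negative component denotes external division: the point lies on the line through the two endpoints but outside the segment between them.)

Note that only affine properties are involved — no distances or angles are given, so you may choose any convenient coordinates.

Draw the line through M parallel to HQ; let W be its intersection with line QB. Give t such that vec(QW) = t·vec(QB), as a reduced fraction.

Work in coordinates with P = (0, 0), B = (1, 0), D = (0, 1).
1. Z is the midpoint of DP ⇒ Z = (0, 1/2)
2. L lies on line ZB with ZL:LB = -2:3 ⇒ L = (-2, 3/2)
3. H lies on line LZ with LH:HZ = 3:1 ⇒ H = (-1/2, 3/4)
4. M is the midpoint of PZ ⇒ M = (0, 1/4)
5. Q is the centroid of triangle MBZ ⇒ Q = (1/3, 1/4)
through M parallel to HQ: direction (5/6, -1/2); meets QB at W = (-5/9, 7/12)
W = Q + t·(B−Q) with t = -4/3

t = -4/3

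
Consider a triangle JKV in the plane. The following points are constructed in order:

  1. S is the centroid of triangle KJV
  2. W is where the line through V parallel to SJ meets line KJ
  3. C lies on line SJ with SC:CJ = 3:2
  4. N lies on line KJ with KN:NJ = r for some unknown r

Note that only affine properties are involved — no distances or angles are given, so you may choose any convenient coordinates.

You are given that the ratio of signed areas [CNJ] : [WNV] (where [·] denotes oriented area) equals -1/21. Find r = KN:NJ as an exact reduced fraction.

r = 4/5

Assign J = (0, 0), K = (1, 0), V = (0, 1) — the answer is frame-independent, so this choice is without loss of generality.
1. S is the centroid of triangle KJV ⇒ S = (1/3, 1/3)
2. W is where the line through V parallel to SJ meets line KJ ⇒ W = (-1, 0)
3. C lies on line SJ with SC:CJ = 3:2 ⇒ C = (2/15, 2/15)
4. With KN:NJ = r, write λ = r/(r+1) so N = K + λ·(J−K); N is affine-linear in λ
Every point depending on N is an affine combination of N and λ-independent points, so each such coordinate is linear in λ; the λ² term in each signed area is a multiple of (J−K)×(J−K) = 0, so 2·[CNJ] and 2·[WNV] are each linear in λ. Evaluating at λ=0 and λ=1:
  2·[CNJ] = 2/15·λ − 2/15,   2·[WNV] = −λ + 2
So [CNJ]:[WNV] = (2/15·λ − 2/15) / (−λ + 2). Setting this equal to -1/21:
  2/15·λ − 2/15 = -1/21·(−λ + 2)  ⇒  λ = 4/9
Then r = λ/(1−λ) = (4/9)/(5/9) = 4/5. Check: with r = 4/5, N = (5/9, 0) and [CNJ]:[WNV] = -1/21 as required.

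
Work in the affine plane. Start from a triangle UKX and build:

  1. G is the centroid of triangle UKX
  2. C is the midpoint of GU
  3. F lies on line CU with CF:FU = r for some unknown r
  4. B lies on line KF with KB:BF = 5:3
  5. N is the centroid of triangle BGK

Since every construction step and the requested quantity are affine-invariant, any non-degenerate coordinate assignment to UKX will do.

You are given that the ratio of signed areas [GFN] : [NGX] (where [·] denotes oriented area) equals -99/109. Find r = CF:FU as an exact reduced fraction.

Assign U = (0, 0), K = (1, 0), X = (0, 1) — the answer is frame-independent, so this choice is without loss of generality.
1. G is the centroid of triangle UKX ⇒ G = (1/3, 1/3)
2. C is the midpoint of GU ⇒ C = (1/6, 1/6)
3. With CF:FU = r, write λ = r/(r+1) so F = C + λ·(U−C); F is affine-linear in λ
4. B lies on line KF with KB:BF = 5:3 ⇒ B is an affine combination of earlier points and hence also affine-linear in λ
5. N is the centroid of triangle BGK ⇒ N is an affine combination of earlier points and hence also affine-linear in λ
Every point depending on F is an affine combination of F and λ-independent points, so each such coordinate is linear in λ; the λ² term in each signed area is a multiple of (U−C)×(U−C) = 0, so 2·[GFN] and 2·[NGX] are each linear in λ. Evaluating at λ=0 and λ=1:
  2·[GFN] = 11/144·λ + 11/144,   2·[NGX] = 5/144·λ − 17/144
So [GFN]:[NGX] = (11/144·λ + 11/144) / (5/144·λ − 17/144). Setting this equal to -99/109:
  11/144·λ + 11/144 = -99/109·(5/144·λ − 17/144)  ⇒  λ = 2/7
Then r = λ/(1−λ) = (2/7)/(5/7) = 2/5. Check: with r = 2/5, F = (5/42, 5/42) and [GFN]:[NGX] = -99/109 as required.

r = 2/5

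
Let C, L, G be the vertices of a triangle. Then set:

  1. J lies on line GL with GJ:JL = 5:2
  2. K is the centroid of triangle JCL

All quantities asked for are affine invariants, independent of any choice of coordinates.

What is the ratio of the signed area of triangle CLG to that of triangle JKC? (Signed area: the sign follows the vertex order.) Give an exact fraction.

[CLG]:[JKC] = -21/2

Set C = (0, 0), L = (1, 0), G = (0, 1); any affine frame gives the same invariant.
1. J lies on line GL with GJ:JL = 5:2 ⇒ J = (5/7, 2/7)
2. K is the centroid of triangle JCL ⇒ K = (4/7, 2/21)
2·[CLG] = 1, 2·[JKC] = -2/21
[CLG]:[JKC] = 1:-2/21 = -21/2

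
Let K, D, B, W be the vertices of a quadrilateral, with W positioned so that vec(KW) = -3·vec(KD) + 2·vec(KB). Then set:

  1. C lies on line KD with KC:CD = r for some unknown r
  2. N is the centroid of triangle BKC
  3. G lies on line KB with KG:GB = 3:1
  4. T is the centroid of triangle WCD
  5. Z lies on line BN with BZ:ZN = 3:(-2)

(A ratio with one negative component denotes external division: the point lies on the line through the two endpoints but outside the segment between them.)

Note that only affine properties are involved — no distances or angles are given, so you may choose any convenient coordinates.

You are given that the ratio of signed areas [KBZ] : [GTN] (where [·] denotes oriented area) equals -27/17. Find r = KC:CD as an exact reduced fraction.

Work in coordinates with K = (0, 0), D = (1, 0), B = (0, 1), W = (-3, 2).
1. With KC:CD = r, write λ = r/(r+1) so C = K + λ·(D−K); C is affine-linear in λ
2. N is the centroid of triangle BKC ⇒ N is an affine combination of earlier points and hence also affine-linear in λ
3. G lies on line KB with KG:GB = 3:1 ⇒ G = (0, 3/4)
4. T is the centroid of triangle WCD ⇒ T is an affine combination of earlier points and hence also affine-linear in λ
5. Z lies on line BN with BZ:ZN = 3:(-2) ⇒ Z is an affine combination of earlier points and hence also affine-linear in λ
Every point depending on C is an affine combination of C and λ-independent points, so each such coordinate is linear in λ; the λ² term in each signed area is a multiple of (D−K)×(D−K) = 0, so 2·[KBZ] and 2·[GTN] are each linear in λ. Evaluating at λ=0 and λ=1:
  2·[KBZ] = −λ,   2·[GTN] = -1/9·λ + 5/18
So [KBZ]:[GTN] = (−λ) / (-1/9·λ + 5/18). Setting this equal to -27/17:
  −λ = -27/17·(-1/9·λ + 5/18)  ⇒  λ = 3/8
Then r = λ/(1−λ) = (3/8)/(5/8) = 3/5. Check: with r = 3/5, C = (3/8, 0) and [KBZ]:[GTN] = -27/17 as required.

r = 3/5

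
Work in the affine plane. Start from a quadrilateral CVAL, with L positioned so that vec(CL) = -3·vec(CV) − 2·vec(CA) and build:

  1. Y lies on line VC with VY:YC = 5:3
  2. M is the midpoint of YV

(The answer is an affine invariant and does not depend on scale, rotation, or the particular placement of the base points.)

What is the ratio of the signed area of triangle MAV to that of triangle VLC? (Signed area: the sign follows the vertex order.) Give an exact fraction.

Assign C = (0, 0), V = (1, 0), A = (0, 1), L = (-3, -2) — the answer is frame-independent, so this choice is without loss of generality.
1. Y lies on line VC with VY:YC = 5:3 ⇒ Y = (3/8, 0)
2. M is the midpoint of YV ⇒ M = (11/16, 0)
2·[MAV] = -5/16, 2·[VLC] = -2
[MAV]:[VLC] = -5/16:-2 = 5/32

[MAV]:[VLC] = 5/32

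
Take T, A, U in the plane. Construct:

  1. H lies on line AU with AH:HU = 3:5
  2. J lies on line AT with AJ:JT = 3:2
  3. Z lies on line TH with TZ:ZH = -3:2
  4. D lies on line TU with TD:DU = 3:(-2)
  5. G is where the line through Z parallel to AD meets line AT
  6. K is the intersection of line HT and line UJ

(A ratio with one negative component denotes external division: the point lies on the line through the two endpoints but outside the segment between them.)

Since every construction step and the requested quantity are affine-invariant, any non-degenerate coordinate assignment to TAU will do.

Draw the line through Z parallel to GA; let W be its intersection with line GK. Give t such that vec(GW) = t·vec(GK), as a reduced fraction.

t = 93/16

Work in coordinates with T = (0, 0), A = (1, 0), U = (0, 1).
1. H lies on line AU with AH:HU = 3:5 ⇒ H = (5/8, 3/8)
2. J lies on line AT with AJ:JT = 3:2 ⇒ J = (2/5, 0)
3. Z lies on line TH with TZ:ZH = -3:2 ⇒ Z = (15/8, 9/8)
4. D lies on line TU with TD:DU = 3:(-2) ⇒ D = (0, 3)
5. G is where the line through Z parallel to AD meets line AT ⇒ G = (9/4, 0)
6. K is the intersection of line HT and line UJ ⇒ K = (10/31, 6/31)
through Z parallel to GA: direction (-5/4, 0); meets GK at W = (-573/64, 9/8)
W = G + t·(K−G) with t = 93/16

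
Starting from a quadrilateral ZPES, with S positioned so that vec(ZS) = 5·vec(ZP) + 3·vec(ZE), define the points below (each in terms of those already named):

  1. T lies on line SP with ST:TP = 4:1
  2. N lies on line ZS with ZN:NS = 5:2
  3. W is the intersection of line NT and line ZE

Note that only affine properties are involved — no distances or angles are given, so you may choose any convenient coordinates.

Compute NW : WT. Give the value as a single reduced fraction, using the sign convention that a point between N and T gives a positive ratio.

NW:WT = -125/63

Choose coordinates Z = (0, 0), P = (1, 0), E = (0, 1), S = (5, 3).
1. T lies on line SP with ST:TP = 4:1 ⇒ T = (9/5, 3/5)
2. N lies on line ZS with ZN:NS = 5:2 ⇒ N = (25/7, 15/7)
3. W is the intersection of line NT and line ZE ⇒ W = (0, -30/31)
W = N + t·(T−N) with t = 125/62, so NW:WT = t:(1−t) = 125/62:-63/62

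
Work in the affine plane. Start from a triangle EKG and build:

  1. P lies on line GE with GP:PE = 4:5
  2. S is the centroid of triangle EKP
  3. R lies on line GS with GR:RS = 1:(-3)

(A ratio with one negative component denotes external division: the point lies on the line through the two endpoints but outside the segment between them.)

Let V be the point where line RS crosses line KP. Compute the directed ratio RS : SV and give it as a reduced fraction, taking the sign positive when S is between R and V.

RS:SV = -51/10

Set E = (0, 0), K = (1, 0), G = (0, 1); any affine frame gives the same invariant.
1. P lies on line GE with GP:PE = 4:5 ⇒ P = (0, 5/9)
2. S is the centroid of triangle EKP ⇒ S = (1/3, 5/27)
3. R lies on line GS with GR:RS = 1:(-3) ⇒ R = (-1/6, 38/27)
line RS meets KP at V = (4/17, 65/153)
S = R + t·(V−R) with t = 51/41, so RS:SV = 51/41:-10/41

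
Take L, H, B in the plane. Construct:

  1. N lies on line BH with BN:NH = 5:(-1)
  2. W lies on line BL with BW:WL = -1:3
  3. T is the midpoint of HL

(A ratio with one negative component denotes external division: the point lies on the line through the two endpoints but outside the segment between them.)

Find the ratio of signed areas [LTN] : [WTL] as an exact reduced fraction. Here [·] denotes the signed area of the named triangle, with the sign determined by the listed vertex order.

[LTN]:[WTL] = 1/6

Assign L = (0, 0), H = (1, 0), B = (0, 1) — the answer is frame-independent, so this choice is without loss of generality.
1. N lies on line BH with BN:NH = 5:(-1) ⇒ N = (5/4, -1/4)
2. W lies on line BL with BW:WL = -1:3 ⇒ W = (0, 3/2)
3. T is the midpoint of HL ⇒ T = (1/2, 0)
2·[LTN] = -1/8, 2·[WTL] = -3/4
[LTN]:[WTL] = -1/8:-3/4 = 1/6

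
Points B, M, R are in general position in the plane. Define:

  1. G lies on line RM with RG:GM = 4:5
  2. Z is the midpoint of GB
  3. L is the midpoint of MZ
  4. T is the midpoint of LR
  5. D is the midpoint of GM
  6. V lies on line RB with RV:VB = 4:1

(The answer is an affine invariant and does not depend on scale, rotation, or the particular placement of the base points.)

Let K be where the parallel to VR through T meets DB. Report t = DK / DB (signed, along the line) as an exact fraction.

Work in coordinates with B = (0, 0), M = (1, 0), R = (0, 1).
1. G lies on line RM with RG:GM = 4:5 ⇒ G = (4/9, 5/9)
2. Z is the midpoint of GB ⇒ Z = (2/9, 5/18)
3. L is the midpoint of MZ ⇒ L = (11/18, 5/36)
4. T is the midpoint of LR ⇒ T = (11/36, 41/72)
5. D is the midpoint of GM ⇒ D = (13/18, 5/18)
6. V lies on line RB with RV:VB = 4:1 ⇒ V = (0, 1/5)
through T parallel to VR: direction (0, 4/5); meets DB at K = (11/36, 55/468)
K = D + t·(B−D) with t = 15/26

t = 15/26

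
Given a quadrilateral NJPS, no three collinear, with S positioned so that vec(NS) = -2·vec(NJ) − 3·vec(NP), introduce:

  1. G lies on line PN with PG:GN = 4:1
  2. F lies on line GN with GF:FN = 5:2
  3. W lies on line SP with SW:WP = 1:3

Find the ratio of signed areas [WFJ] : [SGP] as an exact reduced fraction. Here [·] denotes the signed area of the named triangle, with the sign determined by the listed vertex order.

[WFJ]:[SGP] = -75/56

Assign N = (0, 0), J = (1, 0), P = (0, 1), S = (-2, -3) — the answer is frame-independent, so this choice is without loss of generality.
1. G lies on line PN with PG:GN = 4:1 ⇒ G = (0, 1/5)
2. F lies on line GN with GF:FN = 5:2 ⇒ F = (0, 2/35)
3. W lies on line SP with SW:WP = 1:3 ⇒ W = (-3/2, -2)
2·[WFJ] = -15/7, 2·[SGP] = 8/5
[WFJ]:[SGP] = -15/7:8/5 = -75/56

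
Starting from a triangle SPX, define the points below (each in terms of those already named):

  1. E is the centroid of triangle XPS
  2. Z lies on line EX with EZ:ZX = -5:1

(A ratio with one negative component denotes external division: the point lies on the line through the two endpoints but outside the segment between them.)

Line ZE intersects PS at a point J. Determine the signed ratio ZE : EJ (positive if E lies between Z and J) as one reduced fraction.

ZE:EJ = 5/2

Assign S = (0, 0), P = (1, 0), X = (0, 1) — the answer is frame-independent, so this choice is without loss of generality.
1. E is the centroid of triangle XPS ⇒ E = (1/3, 1/3)
2. Z lies on line EX with EZ:ZX = -5:1 ⇒ Z = (-1/12, 7/6)
line ZE meets PS at J = (1/2, 0)
E = Z + t·(J−Z) with t = 5/7, so ZE:EJ = 5/7:2/7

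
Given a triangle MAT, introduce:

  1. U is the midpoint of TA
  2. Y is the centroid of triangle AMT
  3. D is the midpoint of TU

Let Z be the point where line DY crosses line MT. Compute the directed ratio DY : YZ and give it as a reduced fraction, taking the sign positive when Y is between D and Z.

Assign M = (0, 0), A = (1, 0), T = (0, 1) — the answer is frame-independent, so this choice is without loss of generality.
1. U is the midpoint of TA ⇒ U = (1/2, 1/2)
2. Y is the centroid of triangle AMT ⇒ Y = (1/3, 1/3)
3. D is the midpoint of TU ⇒ D = (1/4, 3/4)
line DY meets MT at Z = (0, 2)
Y = D + t·(Z−D) with t = -1/3, so DY:YZ = -1/3:4/3

DY:YZ = -1/4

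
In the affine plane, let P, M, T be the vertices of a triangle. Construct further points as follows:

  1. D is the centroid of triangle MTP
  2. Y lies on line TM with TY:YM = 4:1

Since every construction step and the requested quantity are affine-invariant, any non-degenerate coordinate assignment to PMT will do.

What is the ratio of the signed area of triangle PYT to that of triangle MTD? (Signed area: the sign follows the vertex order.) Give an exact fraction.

Set P = (0, 0), M = (1, 0), T = (0, 1); any affine frame gives the same invariant.
1. D is the centroid of triangle MTP ⇒ D = (1/3, 1/3)
2. Y lies on line TM with TY:YM = 4:1 ⇒ Y = (4/5, 1/5)
2·[PYT] = 4/5, 2·[MTD] = 1/3
[PYT]:[MTD] = 4/5:1/3 = 12/5

[PYT]:[MTD] = 12/5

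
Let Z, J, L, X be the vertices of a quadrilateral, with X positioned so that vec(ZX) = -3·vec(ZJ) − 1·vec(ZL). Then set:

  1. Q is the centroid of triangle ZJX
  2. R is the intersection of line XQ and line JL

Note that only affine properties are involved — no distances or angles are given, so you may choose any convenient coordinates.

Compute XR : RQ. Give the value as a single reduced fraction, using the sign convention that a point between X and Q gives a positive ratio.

Assign Z = (0, 0), J = (1, 0), L = (0, 1), X = (-3, -1) — the answer is frame-independent, so this choice is without loss of generality.
1. Q is the centroid of triangle ZJX ⇒ Q = (-2/3, -1/3)
2. R is the intersection of line XQ and line JL ⇒ R = (8/9, 1/9)
R = X + t·(Q−X) with t = 5/3, so XR:RQ = t:(1−t) = 5/3:-2/3

XR:RQ = -5/2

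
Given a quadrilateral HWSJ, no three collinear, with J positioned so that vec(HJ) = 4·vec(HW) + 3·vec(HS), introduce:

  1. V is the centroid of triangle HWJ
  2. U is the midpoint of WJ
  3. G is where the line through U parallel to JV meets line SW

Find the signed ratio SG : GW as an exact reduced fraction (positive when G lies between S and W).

Work in coordinates with H = (0, 0), W = (1, 0), S = (0, 1), J = (4, 3).
1. V is the centroid of triangle HWJ ⇒ V = (5/3, 1)
2. U is the midpoint of WJ ⇒ U = (5/2, 3/2)
3. G is where the line through U parallel to JV meets line SW ⇒ G = (23/26, 3/26)
G = S + t·(W−S) with t = 23/26, so SG:GW = t:(1−t) = 23/26:3/26

SG:GW = 23/3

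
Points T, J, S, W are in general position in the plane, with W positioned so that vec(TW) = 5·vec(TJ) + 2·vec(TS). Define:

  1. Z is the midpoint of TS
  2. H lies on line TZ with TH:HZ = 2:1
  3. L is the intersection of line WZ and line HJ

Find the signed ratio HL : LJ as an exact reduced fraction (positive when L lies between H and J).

Work in coordinates with T = (0, 0), J = (1, 0), S = (0, 1), W = (5, 2).
1. Z is the midpoint of TS ⇒ Z = (0, 1/2)
2. H lies on line TZ with TH:HZ = 2:1 ⇒ H = (0, 1/3)
3. L is the intersection of line WZ and line HJ ⇒ L = (-5/19, 8/19)
L = H + t·(J−H) with t = -5/19, so HL:LJ = t:(1−t) = -5/19:24/19

HL:LJ = -5/24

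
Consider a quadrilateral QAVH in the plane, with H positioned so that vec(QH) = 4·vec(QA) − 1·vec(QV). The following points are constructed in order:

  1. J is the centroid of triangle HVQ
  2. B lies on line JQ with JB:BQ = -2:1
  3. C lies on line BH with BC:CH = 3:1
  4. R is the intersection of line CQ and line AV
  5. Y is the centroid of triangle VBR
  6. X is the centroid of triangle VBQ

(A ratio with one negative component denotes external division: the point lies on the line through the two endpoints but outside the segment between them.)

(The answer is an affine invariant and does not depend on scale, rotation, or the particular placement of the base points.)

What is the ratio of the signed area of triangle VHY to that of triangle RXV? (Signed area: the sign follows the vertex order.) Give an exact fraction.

Assign Q = (0, 0), A = (1, 0), V = (0, 1), H = (4, -1) — the answer is frame-independent, so this choice is without loss of generality.
1. J is the centroid of triangle HVQ ⇒ J = (4/3, 0)
2. B lies on line JQ with JB:BQ = -2:1 ⇒ B = (-4/3, 0)
3. C lies on line BH with BC:CH = 3:1 ⇒ C = (8/3, -3/4)
4. R is the intersection of line CQ and line AV ⇒ R = (32/23, -9/23)
5. Y is the centroid of triangle VBR ⇒ Y = (4/207, 14/69)
6. X is the centroid of triangle VBQ ⇒ X = (-4/9, 1/3)
2·[VHY] = -652/207, 2·[RXV] = -320/207
[VHY]:[RXV] = -652/207:-320/207 = 163/80

[VHY]:[RXV] = 163/80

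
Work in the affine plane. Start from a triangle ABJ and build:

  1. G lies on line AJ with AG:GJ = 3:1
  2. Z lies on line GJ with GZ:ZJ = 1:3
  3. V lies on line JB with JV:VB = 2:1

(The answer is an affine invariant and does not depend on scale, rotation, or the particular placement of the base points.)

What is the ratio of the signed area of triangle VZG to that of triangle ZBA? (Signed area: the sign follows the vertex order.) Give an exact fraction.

Work in coordinates with A = (0, 0), B = (1, 0), J = (0, 1).
1. G lies on line AJ with AG:GJ = 3:1 ⇒ G = (0, 3/4)
2. Z lies on line GJ with GZ:ZJ = 1:3 ⇒ Z = (0, 13/16)
3. V lies on line JB with JV:VB = 2:1 ⇒ V = (2/3, 1/3)
2·[VZG] = 1/24, 2·[ZBA] = -13/16
[VZG]:[ZBA] = 1/24:-13/16 = -2/39

[VZG]:[ZBA] = -2/39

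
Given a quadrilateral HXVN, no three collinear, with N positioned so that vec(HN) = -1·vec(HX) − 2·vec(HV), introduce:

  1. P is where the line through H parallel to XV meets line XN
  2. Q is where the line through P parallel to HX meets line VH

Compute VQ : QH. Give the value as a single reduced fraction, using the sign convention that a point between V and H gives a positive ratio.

Work in coordinates with H = (0, 0), X = (1, 0), V = (0, 1), N = (-1, -2).
1. P is where the line through H parallel to XV meets line XN ⇒ P = (1/2, -1/2)
2. Q is where the line through P parallel to HX meets line VH ⇒ Q = (0, -1/2)
Q = V + t·(H−V) with t = 3/2, so VQ:QH = t:(1−t) = 3/2:-1/2

VQ:QH = -3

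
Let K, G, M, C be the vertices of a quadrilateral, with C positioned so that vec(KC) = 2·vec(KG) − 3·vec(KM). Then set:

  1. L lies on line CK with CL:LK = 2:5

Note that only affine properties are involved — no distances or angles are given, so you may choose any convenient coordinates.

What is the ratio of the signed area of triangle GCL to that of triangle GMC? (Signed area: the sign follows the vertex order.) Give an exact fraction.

[GCL]:[GMC] = -3/7

Assign K = (0, 0), G = (1, 0), M = (0, 1), C = (2, -3) — the answer is frame-independent, so this choice is without loss of generality.
1. L lies on line CK with CL:LK = 2:5 ⇒ L = (10/7, -15/7)
2·[GCL] = -6/7, 2·[GMC] = 2
[GCL]:[GMC] = -6/7:2 = -3/7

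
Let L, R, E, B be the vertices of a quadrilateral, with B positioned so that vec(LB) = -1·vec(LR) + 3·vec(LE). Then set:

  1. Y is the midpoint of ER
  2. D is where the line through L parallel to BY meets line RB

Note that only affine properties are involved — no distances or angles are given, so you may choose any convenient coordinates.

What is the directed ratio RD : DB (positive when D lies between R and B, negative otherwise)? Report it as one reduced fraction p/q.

RD:DB = -5/4

Choose coordinates L = (0, 0), R = (1, 0), E = (0, 1), B = (-1, 3).
1. Y is the midpoint of ER ⇒ Y = (1/2, 1/2)
2. D is where the line through L parallel to BY meets line RB ⇒ D = (-9, 15)
D = R + t·(B−R) with t = 5, so RD:DB = t:(1−t) = 5:-4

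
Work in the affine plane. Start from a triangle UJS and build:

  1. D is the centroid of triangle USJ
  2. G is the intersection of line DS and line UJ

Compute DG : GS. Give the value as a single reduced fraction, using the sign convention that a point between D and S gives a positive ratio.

Choose coordinates U = (0, 0), J = (1, 0), S = (0, 1).
1. D is the centroid of triangle USJ ⇒ D = (1/3, 1/3)
2. G is the intersection of line DS and line UJ ⇒ G = (1/2, 0)
G = D + t·(S−D) with t = -1/2, so DG:GS = t:(1−t) = -1/2:3/2

DG:GS = -1/3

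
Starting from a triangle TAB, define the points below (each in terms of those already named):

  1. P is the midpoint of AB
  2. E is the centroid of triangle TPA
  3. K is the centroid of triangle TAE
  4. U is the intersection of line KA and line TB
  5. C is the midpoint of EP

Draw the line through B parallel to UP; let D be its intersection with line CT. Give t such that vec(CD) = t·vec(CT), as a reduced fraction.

t = 19

Assign T = (0, 0), A = (1, 0), B = (0, 1) — the answer is frame-independent, so this choice is without loss of generality.
1. P is the midpoint of AB ⇒ P = (1/2, 1/2)
2. E is the centroid of triangle TPA ⇒ E = (1/2, 1/6)
3. K is the centroid of triangle TAE ⇒ K = (1/2, 1/18)
4. U is the intersection of line KA and line TB ⇒ U = (0, 1/9)
5. C is the midpoint of EP ⇒ C = (1/2, 1/3)
through B parallel to UP: direction (1/2, 7/18); meets CT at D = (-9, -6)
D = C + t·(T−C) with t = 19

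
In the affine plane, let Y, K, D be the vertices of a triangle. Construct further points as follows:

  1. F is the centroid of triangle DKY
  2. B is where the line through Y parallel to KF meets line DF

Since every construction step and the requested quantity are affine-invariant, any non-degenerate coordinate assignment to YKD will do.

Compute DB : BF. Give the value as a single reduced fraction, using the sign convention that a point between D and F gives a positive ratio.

Assign Y = (0, 0), K = (1, 0), D = (0, 1) — the answer is frame-independent, so this choice is without loss of generality.
1. F is the centroid of triangle DKY ⇒ F = (1/3, 1/3)
2. B is where the line through Y parallel to KF meets line DF ⇒ B = (2/3, -1/3)
B = D + t·(F−D) with t = 2, so DB:BF = t:(1−t) = 2:-1

DB:BF = -2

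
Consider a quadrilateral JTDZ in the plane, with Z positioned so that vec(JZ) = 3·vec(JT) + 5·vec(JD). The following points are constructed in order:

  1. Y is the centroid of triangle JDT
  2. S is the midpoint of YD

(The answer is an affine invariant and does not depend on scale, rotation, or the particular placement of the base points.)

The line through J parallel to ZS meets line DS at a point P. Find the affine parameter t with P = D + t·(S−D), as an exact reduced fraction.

t = 17/10

Assign J = (0, 0), T = (1, 0), D = (0, 1), Z = (3, 5) — the answer is frame-independent, so this choice is without loss of generality.
1. Y is the centroid of triangle JDT ⇒ Y = (1/3, 1/3)
2. S is the midpoint of YD ⇒ S = (1/6, 2/3)
through J parallel to ZS: direction (-17/6, -13/3); meets DS at P = (17/60, 13/30)
P = D + t·(S−D) with t = 17/10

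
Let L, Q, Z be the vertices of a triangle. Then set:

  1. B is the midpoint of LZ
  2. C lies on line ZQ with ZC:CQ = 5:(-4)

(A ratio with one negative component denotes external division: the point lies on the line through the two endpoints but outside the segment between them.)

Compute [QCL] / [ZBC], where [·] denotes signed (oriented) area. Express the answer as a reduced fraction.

Choose coordinates L = (0, 0), Q = (1, 0), Z = (0, 1).
1. B is the midpoint of LZ ⇒ B = (0, 1/2)
2. C lies on line ZQ with ZC:CQ = 5:(-4) ⇒ C = (5, -4)
2·[QCL] = -4, 2·[ZBC] = 5/2
[QCL]:[ZBC] = -4:5/2 = -8/5

[QCL]:[ZBC] = -8/5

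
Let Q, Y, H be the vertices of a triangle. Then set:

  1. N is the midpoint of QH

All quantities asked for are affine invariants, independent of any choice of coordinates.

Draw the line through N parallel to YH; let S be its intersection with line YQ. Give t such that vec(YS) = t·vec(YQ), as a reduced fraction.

Work in coordinates with Q = (0, 0), Y = (1, 0), H = (0, 1).
1. N is the midpoint of QH ⇒ N = (0, 1/2)
through N parallel to YH: direction (-1, 1); meets YQ at S = (1/2, 0)
S = Y + t·(Q−Y) with t = 1/2

t = 1/2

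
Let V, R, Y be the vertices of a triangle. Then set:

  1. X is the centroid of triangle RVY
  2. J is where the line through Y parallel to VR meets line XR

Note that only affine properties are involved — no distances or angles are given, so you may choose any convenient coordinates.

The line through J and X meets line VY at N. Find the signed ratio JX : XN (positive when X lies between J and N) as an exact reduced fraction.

Set V = (0, 0), R = (1, 0), Y = (0, 1); any affine frame gives the same invariant.
1. X is the centroid of triangle RVY ⇒ X = (1/3, 1/3)
2. J is where the line through Y parallel to VR meets line XR ⇒ J = (-1, 1)
line JX meets VY at N = (0, 1/2)
X = J + t·(N−J) with t = 4/3, so JX:XN = 4/3:-1/3

JX:XN = -4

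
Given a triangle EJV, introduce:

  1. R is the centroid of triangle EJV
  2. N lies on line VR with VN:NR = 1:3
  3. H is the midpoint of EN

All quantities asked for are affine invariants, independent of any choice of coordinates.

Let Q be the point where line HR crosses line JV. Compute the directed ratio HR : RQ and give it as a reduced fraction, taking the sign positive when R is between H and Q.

HR:RQ = 5/8

Assign E = (0, 0), J = (1, 0), V = (0, 1) — the answer is frame-independent, so this choice is without loss of generality.
1. R is the centroid of triangle EJV ⇒ R = (1/3, 1/3)
2. N lies on line VR with VN:NR = 1:3 ⇒ N = (1/12, 5/6)
3. H is the midpoint of EN ⇒ H = (1/24, 5/12)
line HR meets JV at Q = (4/5, 1/5)
R = H + t·(Q−H) with t = 5/13, so HR:RQ = 5/13:8/13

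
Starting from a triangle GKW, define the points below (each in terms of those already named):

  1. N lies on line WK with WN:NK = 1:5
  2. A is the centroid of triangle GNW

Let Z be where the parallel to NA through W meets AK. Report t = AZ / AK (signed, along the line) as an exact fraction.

Choose coordinates G = (0, 0), K = (1, 0), W = (0, 1).
1. N lies on line WK with WN:NK = 1:5 ⇒ N = (1/6, 5/6)
2. A is the centroid of triangle GNW ⇒ A = (1/18, 11/18)
through W parallel to NA: direction (-1/9, -2/9); meets AK at Z = (-2/15, 11/15)
Z = A + t·(K−A) with t = -1/5

t = -1/5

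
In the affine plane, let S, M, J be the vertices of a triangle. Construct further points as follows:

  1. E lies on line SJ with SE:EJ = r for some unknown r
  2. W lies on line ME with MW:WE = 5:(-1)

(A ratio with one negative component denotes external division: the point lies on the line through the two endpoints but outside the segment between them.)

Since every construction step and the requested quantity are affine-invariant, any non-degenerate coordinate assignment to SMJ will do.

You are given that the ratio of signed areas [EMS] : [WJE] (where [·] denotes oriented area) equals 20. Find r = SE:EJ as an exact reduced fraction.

Set S = (0, 0), M = (1, 0), J = (0, 1); any affine frame gives the same invariant.
1. With SE:EJ = r, write λ = r/(r+1) so E = S + λ·(J−S); E is affine-linear in λ
2. W lies on line ME with MW:WE = 5:(-1) ⇒ W is an affine combination of earlier points and hence also affine-linear in λ
Every point depending on E is an affine combination of E and λ-independent points, so each such coordinate is linear in λ; the λ² term in each signed area is a multiple of (J−S)×(J−S) = 0, so 2·[EMS] and 2·[WJE] are each linear in λ. Evaluating at λ=0 and λ=1:
  2·[EMS] = −λ,   2·[WJE] = 1/4·λ − 1/4
So [EMS]:[WJE] = (−λ) / (1/4·λ − 1/4). Setting this equal to 20:
  −λ = 20·(1/4·λ − 1/4)  ⇒  λ = 5/6
Then r = λ/(1−λ) = (5/6)/(1/6) = 5. Check: with r = 5, E = (0, 5/6) and [EMS]:[WJE] = 20 as required.

r = 5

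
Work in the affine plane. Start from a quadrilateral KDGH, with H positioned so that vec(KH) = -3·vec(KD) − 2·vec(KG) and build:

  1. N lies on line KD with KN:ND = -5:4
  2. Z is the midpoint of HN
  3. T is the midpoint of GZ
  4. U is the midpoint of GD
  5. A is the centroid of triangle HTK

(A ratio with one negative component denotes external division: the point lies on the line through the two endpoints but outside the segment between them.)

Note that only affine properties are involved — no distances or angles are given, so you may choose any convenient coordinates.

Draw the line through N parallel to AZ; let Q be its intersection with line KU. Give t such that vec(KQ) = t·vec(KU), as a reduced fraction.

t = 20/13

Choose coordinates K = (0, 0), D = (1, 0), G = (0, 1), H = (-3, -2).
1. N lies on line KD with KN:ND = -5:4 ⇒ N = (5, 0)
2. Z is the midpoint of HN ⇒ Z = (1, -1)
3. T is the midpoint of GZ ⇒ T = (1/2, 0)
4. U is the midpoint of GD ⇒ U = (1/2, 1/2)
5. A is the centroid of triangle HTK ⇒ A = (-5/6, -2/3)
through N parallel to AZ: direction (11/6, -1/3); meets KU at Q = (10/13, 10/13)
Q = K + t·(U−K) with t = 20/13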